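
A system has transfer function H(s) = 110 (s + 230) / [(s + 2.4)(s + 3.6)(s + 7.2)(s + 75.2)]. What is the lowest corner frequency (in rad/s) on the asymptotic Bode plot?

Break frequencies occur at each pole and zero magnitude: 2.4 rad/s, 3.6 rad/s, 7.2 rad/s, 75.2 rad/s, 230 rad/s.
The lowest is 2.4 rad/s.

2.4 rad/s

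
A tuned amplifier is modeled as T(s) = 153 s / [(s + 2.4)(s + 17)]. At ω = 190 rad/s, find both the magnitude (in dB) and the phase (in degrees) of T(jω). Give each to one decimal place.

|j190| = 190
|j190 + 2.4| = √(190² + 2.4²) = 190
|j190 + 17| = √(190² + 17²) = 190.8
|T(j190)| = 153 × 190 / (190 × 190.8) = 0.802
20 log₁₀(0.802) = -1.92 dB
∠(j190) = 90.00°
∠(j190 + 2.4) = arctan(190/2.4) = 89.28°
∠(j190 + 17) = arctan(190/17) = 84.89°
∠T(j190) = 90.00° − (89.28° + 84.89°) = -84.16°

|T| = -1.9 dB, ∠T = -84.2 deg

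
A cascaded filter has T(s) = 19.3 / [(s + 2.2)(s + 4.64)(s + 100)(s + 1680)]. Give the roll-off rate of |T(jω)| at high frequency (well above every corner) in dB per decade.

-80 dB/decade

With 0 zeros and 4 poles, the high-frequency asymptotic slope is 20 × (0 − 4) = -80 dB/decade.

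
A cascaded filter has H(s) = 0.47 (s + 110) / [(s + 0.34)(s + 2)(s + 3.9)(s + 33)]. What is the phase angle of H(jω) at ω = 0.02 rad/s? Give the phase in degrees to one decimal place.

-4.3°

∠(j0.02 + 110) = arctan(0.02/110) = 0.01°
∠(j0.02 + 0.34) = arctan(0.02/0.34) = 3.37°
∠(j0.02 + 2) = arctan(0.02/2) = 0.57°
∠(j0.02 + 3.9) = arctan(0.02/3.9) = 0.29°
∠(j0.02 + 33) = arctan(0.02/33) = 0.03°
∠H(j0.02) = 0.01° − (3.37° + 0.57° + 0.29° + 0.03°) = -4.26°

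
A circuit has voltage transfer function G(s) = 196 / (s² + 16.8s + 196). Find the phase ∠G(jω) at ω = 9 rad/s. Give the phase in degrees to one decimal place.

-52.7°

∠[(j9)² + 16.8(j9) + 196] = ∠[115 + j151.2] = 52.74°
∠G(j9) = −52.74° = -52.74°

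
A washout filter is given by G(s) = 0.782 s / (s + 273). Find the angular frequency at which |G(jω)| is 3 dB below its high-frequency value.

For a single-pole high-pass, the −3 dB point is at the pole: ω = 273 rad/sec.

273 rad/sec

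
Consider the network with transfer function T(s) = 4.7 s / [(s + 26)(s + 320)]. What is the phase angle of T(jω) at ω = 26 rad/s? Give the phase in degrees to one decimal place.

40.4 deg

∠(j26) = 90.00°
∠(j26 + 26) = arctan(26/26) = 45.00°
∠(j26 + 320) = arctan(26/320) = 4.65°
∠T(j26) = 90.00° − (45.00° + 4.65°) = 40.35°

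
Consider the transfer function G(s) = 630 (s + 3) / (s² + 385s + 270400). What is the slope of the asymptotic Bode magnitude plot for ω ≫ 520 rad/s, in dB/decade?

-20 dB/decade

With 1 zero and 2 poles, the high-frequency asymptotic slope is 20 × (1 − 2) = -20 dB/decade.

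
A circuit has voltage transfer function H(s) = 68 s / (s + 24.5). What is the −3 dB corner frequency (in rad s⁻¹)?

For a single-pole high-pass, the −3 dB point is at the pole: ω = 24.5 rad s⁻¹.

24.5 rad s⁻¹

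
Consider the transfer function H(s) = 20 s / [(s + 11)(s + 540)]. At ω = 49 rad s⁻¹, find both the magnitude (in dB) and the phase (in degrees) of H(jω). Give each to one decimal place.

|H| = -28.9 dB, ∠H = 7.5°

|j49| = 49
|j49 + 11| = √(49² + 11²) = 50.22
|j49 + 540| = √(49² + 540²) = 542.2
|H(j49)| = 20 × 49 / (50.22 × 542.2) = 0.03599
20 log₁₀(0.03599) = -28.88 dB
∠(j49) = 90.00°
∠(j49 + 11) = arctan(49/11) = 77.35°
∠(j49 + 540) = arctan(49/540) = 5.18°
∠H(j49) = 90.00° − (77.35° + 5.18°) = 7.47°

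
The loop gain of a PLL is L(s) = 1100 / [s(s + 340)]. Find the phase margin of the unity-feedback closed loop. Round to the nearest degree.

89°

Gain crossover: |L(jω)| = 1 at ω ≈ 3.24 rad/s.
∠L(j3.24) = −90° − arctan(3.24/340) ≈ -90.55°
PM = 180° + (-90.55°) = 89.45°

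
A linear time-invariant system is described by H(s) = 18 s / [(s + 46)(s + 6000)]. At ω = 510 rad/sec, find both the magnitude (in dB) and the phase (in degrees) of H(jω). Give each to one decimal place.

|j510| = 510
|j510 + 46| = √(510² + 46²) = 512.1
|j510 + 6000| = √(510² + 6000²) = 6022
|H(j510)| = 18 × 510 / (512.1 × 6022) = 0.0029771
20 log₁₀(0.0029771) = -50.52 dB
∠(j510) = 90.00°
∠(j510 + 46) = arctan(510/46) = 84.85°
∠(j510 + 6000) = arctan(510/6000) = 4.86°
∠H(j510) = 90.00° − (84.85° + 4.86°) = 0.30°

|H| = -50.5 dB, ∠H = 0.3°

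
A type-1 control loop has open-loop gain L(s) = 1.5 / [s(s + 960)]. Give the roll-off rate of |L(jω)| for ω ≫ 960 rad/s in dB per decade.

With 0 zeros and 2 poles, the high-frequency asymptotic slope is 20 × (0 − 2) = -40 dB/decade.

-40 dB/decade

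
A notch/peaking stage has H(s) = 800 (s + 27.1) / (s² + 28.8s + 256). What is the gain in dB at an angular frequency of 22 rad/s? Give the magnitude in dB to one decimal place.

32.4 dB

|j22 + 27.1| = √(22² + 27.1²) = 34.91
|(j22)² + 28.8(j22) + 256| = |-228 + j633.6| = 673.4
|H(j22)| = 800 × 34.91 / 673.4 = 41.47
20 log₁₀(41.47) = 32.35 dB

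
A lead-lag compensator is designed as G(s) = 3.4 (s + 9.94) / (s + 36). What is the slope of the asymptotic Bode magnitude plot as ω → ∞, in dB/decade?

0 dB/decade

With 1 zero and 1 pole, the high-frequency asymptotic slope is 20 × (1 − 1) = 0 dB/decade.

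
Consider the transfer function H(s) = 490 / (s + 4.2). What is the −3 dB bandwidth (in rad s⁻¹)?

4.2 rad s⁻¹

For a single-pole low-pass, the −3 dB point is at the pole: ω = 4.2 rad s⁻¹.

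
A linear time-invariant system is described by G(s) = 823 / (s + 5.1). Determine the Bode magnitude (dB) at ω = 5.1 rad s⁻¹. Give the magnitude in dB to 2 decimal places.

41.15 dB

|j5.1 + 5.1| = √(5.1² + 5.1²) = 7.212
|G(j5.1)| = 823 / 7.212 = 114.11
20 log₁₀(114.11) = 41.146 dB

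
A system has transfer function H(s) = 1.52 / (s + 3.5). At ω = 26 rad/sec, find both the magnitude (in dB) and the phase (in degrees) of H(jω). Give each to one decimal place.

|j26 + 3.5| = √(26² + 3.5²) = 26.23
|H(j26)| = 1.52 / 26.23 = 0.057939
20 log₁₀(0.057939) = -24.74 dB
∠(j26 + 3.5) = arctan(26/3.5) = 82.33°
∠H(j26) = −82.33° = -82.33°

|H| = -24.7 dB, ∠H = -82.3°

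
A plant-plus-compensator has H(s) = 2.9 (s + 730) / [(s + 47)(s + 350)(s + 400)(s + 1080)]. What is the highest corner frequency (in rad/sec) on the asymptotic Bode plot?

1080 rad/sec

Break frequencies occur at each pole and zero magnitude: 47 rad/sec, 350 rad/sec, 400 rad/sec, 730 rad/sec, 1080 rad/sec.
The highest is 1080 rad/sec.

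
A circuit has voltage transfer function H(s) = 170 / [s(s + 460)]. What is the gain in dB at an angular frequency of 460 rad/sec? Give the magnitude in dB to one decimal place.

|j460 + 460| = √(460² + 460²) = 650.5
|j460| = 460
|H(j460)| = 170 / (650.5 × 460) = 0.00056809
20 log₁₀(0.00056809) = -64.91 dB

-64.9 dB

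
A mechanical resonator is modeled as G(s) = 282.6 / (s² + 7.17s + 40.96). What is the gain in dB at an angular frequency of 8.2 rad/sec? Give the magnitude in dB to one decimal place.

12.8 dB

|(j8.2)² + 7.17(j8.2) + 40.96| = |-26.28 + j58.794| = 64.4
|G(j8.2)| = 282.6 / 64.4 = 4.3882
20 log₁₀(4.3882) = 12.85 dB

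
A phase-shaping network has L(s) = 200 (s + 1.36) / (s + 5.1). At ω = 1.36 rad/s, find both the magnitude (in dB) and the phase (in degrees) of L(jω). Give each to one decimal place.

|L| = 37.3 dB, ∠L = 30.1 deg

|j1.36 + 1.36| = √(1.36² + 1.36²) = 1.923
|j1.36 + 5.1| = √(1.36² + 5.1²) = 5.278
|L(j1.36)| = 200 × 1.923 / 5.278 = 72.878
20 log₁₀(72.878) = 37.25 dB
∠(j1.36 + 1.36) = arctan(1.36/1.36) = 45.00°
∠(j1.36 + 5.1) = arctan(1.36/5.1) = 14.93°
∠L(j1.36) = 45.00° − 14.93° = 30.07°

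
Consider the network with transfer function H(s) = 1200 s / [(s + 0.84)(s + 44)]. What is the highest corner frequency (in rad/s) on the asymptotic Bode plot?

Break frequencies occur at each pole and zero magnitude: 0.84 rad/s, 44 rad/s.
The highest is 44 rad/s.

44 rad/s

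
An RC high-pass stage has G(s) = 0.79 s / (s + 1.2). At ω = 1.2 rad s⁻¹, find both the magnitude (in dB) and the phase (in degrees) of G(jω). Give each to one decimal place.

|j1.2| = 1.2
|j1.2 + 1.2| = √(1.2² + 1.2²) = 1.697
|G(j1.2)| = 0.79 × 1.2 / 1.697 = 0.55861
20 log₁₀(0.55861) = -5.06 dB
∠(j1.2) = 90.00°
∠(j1.2 + 1.2) = arctan(1.2/1.2) = 45.00°
∠G(j1.2) = 90.00° − 45.00° = 45.00°

|G| = -5.1 dB, ∠G = 45.0°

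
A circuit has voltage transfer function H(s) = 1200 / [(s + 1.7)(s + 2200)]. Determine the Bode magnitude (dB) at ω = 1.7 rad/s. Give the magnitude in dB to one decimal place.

-12.9 dB

|j1.7 + 1.7| = √(1.7² + 1.7²) = 2.404
|j1.7 + 2200| = √(1.7² + 2200²) = 2200
|H(j1.7)| = 1200 / (2.404 × 2200) = 0.22688
20 log₁₀(0.22688) = -12.88 dB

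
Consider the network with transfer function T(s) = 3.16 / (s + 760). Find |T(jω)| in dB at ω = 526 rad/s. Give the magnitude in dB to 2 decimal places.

-49.32 dB

|j526 + 760| = √(526² + 760²) = 924.3
|T(j526)| = 3.16 / 924.3 = 0.0034189
20 log₁₀(0.0034189) = -49.322 dB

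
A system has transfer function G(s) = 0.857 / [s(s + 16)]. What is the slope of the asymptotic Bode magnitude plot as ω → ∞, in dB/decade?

-40 dB/decade

With 0 zeros and 2 poles, the high-frequency asymptotic slope is 20 × (0 − 2) = -40 dB/decade.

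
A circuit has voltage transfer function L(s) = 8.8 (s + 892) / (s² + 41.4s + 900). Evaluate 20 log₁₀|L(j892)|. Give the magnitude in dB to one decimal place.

-37.1 dB

|j892 + 892| = √(892² + 892²) = 1261
|(j892)² + 41.4(j892) + 900| = |-7.9476e+05 + j36929| = 7.956e+05
|L(j892)| = 8.8 × 1261 / 7.956e+05 = 0.013953
20 log₁₀(0.013953) = -37.11 dB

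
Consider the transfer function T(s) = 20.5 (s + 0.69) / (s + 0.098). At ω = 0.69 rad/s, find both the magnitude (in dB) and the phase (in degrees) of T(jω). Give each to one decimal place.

|T| = 29.2 dB, ∠T = -36.9°

|j0.69 + 0.69| = √(0.69² + 0.69²) = 0.9758
|j0.69 + 0.098| = √(0.69² + 0.098²) = 0.6969
|T(j0.69)| = 20.5 × 0.9758 / 0.6969 = 28.703
20 log₁₀(28.703) = 29.16 dB
∠(j0.69 + 0.69) = arctan(0.69/0.69) = 45.00°
∠(j0.69 + 0.098) = arctan(0.69/0.098) = 81.92°
∠T(j0.69) = 45.00° − 81.92° = -36.92°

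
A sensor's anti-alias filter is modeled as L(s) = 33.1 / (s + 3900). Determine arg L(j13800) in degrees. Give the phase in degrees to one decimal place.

-74.2°

∠(j13800 + 3900) = arctan(13800/3900) = 74.22°
∠L(j13800) = −74.22° = -74.22°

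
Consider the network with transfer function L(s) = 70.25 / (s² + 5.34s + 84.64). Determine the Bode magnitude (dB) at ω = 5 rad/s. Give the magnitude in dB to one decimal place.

0.6 dB

|(j5)² + 5.34(j5) + 84.64| = |59.64 + j26.7| = 65.34
|L(j5)| = 70.25 / 65.34 = 1.0751
20 log₁₀(1.0751) = 0.63 dB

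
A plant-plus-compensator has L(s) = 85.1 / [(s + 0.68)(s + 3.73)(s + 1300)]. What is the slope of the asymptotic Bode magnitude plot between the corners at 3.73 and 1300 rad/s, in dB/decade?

-40 dB/decade

In this band the factors already past their corner are: pole at 0.68, pole at 3.73; net slope = -40 dB/decade.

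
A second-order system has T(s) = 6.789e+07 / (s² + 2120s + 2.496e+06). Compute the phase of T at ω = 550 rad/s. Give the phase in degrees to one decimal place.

∠[(j550)² + 2120(j550) + 2.496e+06] = ∠[2.1935e+06 + j1.166e+06] = 27.99°
∠T(j550) = −27.99° = -27.99°

-28.0°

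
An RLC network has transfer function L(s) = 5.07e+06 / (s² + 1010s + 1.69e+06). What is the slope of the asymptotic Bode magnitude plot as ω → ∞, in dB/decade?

With 0 zeros and 2 poles, the high-frequency asymptotic slope is 20 × (0 − 2) = -40 dB/decade.

-40 dB/decade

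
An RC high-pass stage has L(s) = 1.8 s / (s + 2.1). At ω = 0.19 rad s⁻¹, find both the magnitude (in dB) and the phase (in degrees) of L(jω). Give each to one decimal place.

|j0.19| = 0.19
|j0.19 + 2.1| = √(0.19² + 2.1²) = 2.109
|L(j0.19)| = 1.8 × 0.19 / 2.109 = 0.16219
20 log₁₀(0.16219) = -15.80 dB
∠(j0.19) = 90.00°
∠(j0.19 + 2.1) = arctan(0.19/2.1) = 5.17°
∠L(j0.19) = 90.00° − 5.17° = 84.83°

|L| = -15.8 dB, ∠L = 84.8°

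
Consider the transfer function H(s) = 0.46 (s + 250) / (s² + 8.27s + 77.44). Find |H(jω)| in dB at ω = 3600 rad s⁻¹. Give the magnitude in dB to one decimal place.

-77.8 dB

|j3600 + 250| = √(3600² + 250²) = 3609
|(j3600)² + 8.27(j3600) + 77.44| = |-1.296e+07 + j29772| = 1.296e+07
|H(j3600)| = 0.46 × 3609 / 1.296e+07 = 0.00012809
20 log₁₀(0.00012809) = -77.85 dB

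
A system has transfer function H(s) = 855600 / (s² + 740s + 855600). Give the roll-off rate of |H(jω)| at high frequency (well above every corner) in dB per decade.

-40 dB/decade

With 0 zeros and 2 poles, the high-frequency asymptotic slope is 20 × (0 − 2) = -40 dB/decade.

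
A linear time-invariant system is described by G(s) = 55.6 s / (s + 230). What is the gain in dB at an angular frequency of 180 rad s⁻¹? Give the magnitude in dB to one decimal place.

30.7 dB

|j180| = 180
|j180 + 230| = √(180² + 230²) = 292.1
|G(j180)| = 55.6 × 180 / 292.1 = 34.267
20 log₁₀(34.267) = 30.70 dB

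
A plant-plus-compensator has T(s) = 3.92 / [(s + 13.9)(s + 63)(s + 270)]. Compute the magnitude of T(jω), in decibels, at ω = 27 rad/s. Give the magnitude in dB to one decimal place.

|j27 + 13.9| = √(27² + 13.9²) = 30.37
|j27 + 63| = √(27² + 63²) = 68.54
|j27 + 270| = √(27² + 270²) = 271.3
|T(j27)| = 3.92 / (30.37 × 68.54 × 271.3) = 6.9405e-06
20 log₁₀(6.9405e-06) = -103.17 dB

-103.2 dB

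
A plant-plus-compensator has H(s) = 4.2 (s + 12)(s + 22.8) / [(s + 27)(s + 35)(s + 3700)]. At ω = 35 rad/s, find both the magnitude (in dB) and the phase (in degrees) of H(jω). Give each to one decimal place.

|H| = -61.9 dB, ∠H = 30.1°

|j35 + 12| = √(35² + 12²) = 37
|j35 + 22.8| = √(35² + 22.8²) = 41.77
|j35 + 27| = √(35² + 27²) = 44.2
|j35 + 35| = √(35² + 35²) = 49.5
|j35 + 3700| = √(35² + 3700²) = 3700
|H(j35)| = 4.2 × 37 × 41.77 / (44.2 × 49.5 × 3700) = 0.00080179
20 log₁₀(0.00080179) = -61.92 dB
∠(j35 + 12) = arctan(35/12) = 71.08°
∠(j35 + 22.8) = arctan(35/22.8) = 56.92°
∠(j35 + 27) = arctan(35/27) = 52.35°
∠(j35 + 35) = arctan(35/35) = 45.00°
∠(j35 + 3700) = arctan(35/3700) = 0.54°
∠H(j35) = 71.08° + 56.92° − (52.35° + 45.00° + 0.54°) = 30.10°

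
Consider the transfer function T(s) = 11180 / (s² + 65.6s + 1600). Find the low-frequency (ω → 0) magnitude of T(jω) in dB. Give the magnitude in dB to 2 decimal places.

T(0) = 11180 / 1600 = 6.9875
20 log₁₀(6.9875) = 16.886 dB

16.89 dB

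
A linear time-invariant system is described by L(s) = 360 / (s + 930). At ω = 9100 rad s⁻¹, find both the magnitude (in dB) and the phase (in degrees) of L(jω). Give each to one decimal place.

|j9100 + 930| = √(9100² + 930²) = 9147
|L(j9100)| = 360 / 9147 = 0.039355
20 log₁₀(0.039355) = -28.10 dB
∠(j9100 + 930) = arctan(9100/930) = 84.16°
∠L(j9100) = −84.16° = -84.16°

|L| = -28.1 dB, ∠L = -84.2°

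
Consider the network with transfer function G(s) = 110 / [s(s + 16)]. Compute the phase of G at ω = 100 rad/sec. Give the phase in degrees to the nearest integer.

∠(j100 + 16) = arctan(100/16) = 80.91°
∠(j100) = 90.00°
∠G(j100) = − (80.91° + 90.00°) = -170.91°

-171°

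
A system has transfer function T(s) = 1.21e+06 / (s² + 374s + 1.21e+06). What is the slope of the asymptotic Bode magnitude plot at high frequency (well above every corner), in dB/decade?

With 0 zeros and 2 poles, the high-frequency asymptotic slope is 20 × (0 − 2) = -40 dB/decade.

-40 dB/decade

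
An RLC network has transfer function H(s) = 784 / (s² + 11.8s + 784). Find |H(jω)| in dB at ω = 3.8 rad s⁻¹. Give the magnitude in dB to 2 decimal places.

0.15 dB

|(j3.8)² + 11.8(j3.8) + 784| = |769.56 + j44.84| = 770.9
|H(j3.8)| = 784 / 770.9 = 1.017
20 log₁₀(1.017) = 0.147 dB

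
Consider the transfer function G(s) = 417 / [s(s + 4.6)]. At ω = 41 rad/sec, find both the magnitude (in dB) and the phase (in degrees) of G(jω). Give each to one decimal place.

|j41 + 4.6| = √(41² + 4.6²) = 41.26
|j41| = 41
|G(j41)| = 417 / (41.26 × 41) = 0.24652
20 log₁₀(0.24652) = -12.16 dB
∠(j41 + 4.6) = arctan(41/4.6) = 83.60°
∠(j41) = 90.00°
∠G(j41) = − (83.60° + 90.00°) = -173.60°

|G| = -12.2 dB, ∠G = -173.6 deg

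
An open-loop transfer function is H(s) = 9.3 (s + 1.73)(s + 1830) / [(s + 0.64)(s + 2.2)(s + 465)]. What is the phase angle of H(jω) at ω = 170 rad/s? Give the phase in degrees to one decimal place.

∠(j170 + 1.73) = arctan(170/1.73) = 89.42°
∠(j170 + 1830) = arctan(170/1830) = 5.31°
∠(j170 + 0.64) = arctan(170/0.64) = 89.78°
∠(j170 + 2.2) = arctan(170/2.2) = 89.26°
∠(j170 + 465) = arctan(170/465) = 20.08°
∠H(j170) = 89.42° + 5.31° − (89.78° + 89.26° + 20.08°) = -104.40°

-104.4°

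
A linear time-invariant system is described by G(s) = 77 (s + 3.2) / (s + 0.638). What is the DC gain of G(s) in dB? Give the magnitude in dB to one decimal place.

51.7 dB

G(0) = 77 × 3.2 / 0.638 = 386.21
20 log₁₀(386.21) = 51.74 dB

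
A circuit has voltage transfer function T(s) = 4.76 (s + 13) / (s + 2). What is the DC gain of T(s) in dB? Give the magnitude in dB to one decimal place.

29.8 dB

T(0) = 4.76 × 13 / 2 = 30.94
20 log₁₀(30.94) = 29.81 dB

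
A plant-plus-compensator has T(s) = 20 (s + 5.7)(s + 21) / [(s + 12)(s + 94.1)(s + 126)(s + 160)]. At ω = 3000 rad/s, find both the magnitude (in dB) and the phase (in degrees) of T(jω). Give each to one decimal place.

|j3000 + 5.7| = √(3000² + 5.7²) = 3000
|j3000 + 21| = √(3000² + 21²) = 3000
|j3000 + 12| = √(3000² + 12²) = 3000
|j3000 + 94.1| = √(3000² + 94.1²) = 3001
|j3000 + 126| = √(3000² + 126²) = 3003
|j3000 + 160| = √(3000² + 160²) = 3004
|T(j3000)| = 20 × 3000 × 3000 / (3000 × 3001 × 3003 × 3004) = 2.2161e-06
20 log₁₀(2.2161e-06) = -113.09 dB
∠(j3000 + 5.7) = arctan(3000/5.7) = 89.89°
∠(j3000 + 21) = arctan(3000/21) = 89.60°
∠(j3000 + 12) = arctan(3000/12) = 89.77°
∠(j3000 + 94.1) = arctan(3000/94.1) = 88.20°
∠(j3000 + 126) = arctan(3000/126) = 87.59°
∠(j3000 + 160) = arctan(3000/160) = 86.95°
∠T(j3000) = 89.89° + 89.60° − (89.77° + 88.20° + 87.59° + 86.95°) = -173.03°

|T| = -113.1 dB, ∠T = -173.0°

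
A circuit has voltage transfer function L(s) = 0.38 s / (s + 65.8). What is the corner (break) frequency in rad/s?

65.8 rad/s

The single real pole at s = −65.8 gives a corner at ω = 65.8 rad/s.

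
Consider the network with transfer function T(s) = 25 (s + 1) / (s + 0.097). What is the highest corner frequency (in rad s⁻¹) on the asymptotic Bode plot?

1 rad s⁻¹

Break frequencies occur at each pole and zero magnitude: 0.097 rad s⁻¹, 1 rad s⁻¹.
The highest is 1 rad s⁻¹.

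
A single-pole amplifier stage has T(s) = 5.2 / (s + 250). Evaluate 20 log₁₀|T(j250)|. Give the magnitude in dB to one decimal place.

|j250 + 250| = √(250² + 250²) = 353.6
|T(j250)| = 5.2 / 353.6 = 0.014708
20 log₁₀(0.014708) = -36.65 dB

-36.6 dB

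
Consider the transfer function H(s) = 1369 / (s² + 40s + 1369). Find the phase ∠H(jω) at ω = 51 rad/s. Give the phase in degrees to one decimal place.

∠[(j51)² + 40(j51) + 1369] = ∠[-1232 + j2040] = 121.13°
∠H(j51) = −121.13° = -121.13°

-121.1°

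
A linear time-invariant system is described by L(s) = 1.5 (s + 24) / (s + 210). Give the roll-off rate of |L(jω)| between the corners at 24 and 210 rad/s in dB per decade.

In this band the factors already past their corner are: zero at 24; net slope = 20 dB/decade.

20 dB/decade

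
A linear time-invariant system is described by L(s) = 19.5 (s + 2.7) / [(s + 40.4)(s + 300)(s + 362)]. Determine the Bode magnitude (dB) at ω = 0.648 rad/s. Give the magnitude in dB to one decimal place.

-98.2 dB

|j0.648 + 2.7| = √(0.648² + 2.7²) = 2.777
|j0.648 + 40.4| = √(0.648² + 40.4²) = 40.41
|j0.648 + 300| = √(0.648² + 300²) = 300
|j0.648 + 362| = √(0.648² + 362²) = 362
|L(j0.648)| = 19.5 × 2.777 / (40.41 × 300 × 362) = 1.2339e-05
20 log₁₀(1.2339e-05) = -98.17 dB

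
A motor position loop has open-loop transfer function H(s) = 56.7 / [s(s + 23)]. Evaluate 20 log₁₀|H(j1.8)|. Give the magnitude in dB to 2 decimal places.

2.71 dB

|j1.8 + 23| = √(1.8² + 23²) = 23.07
|j1.8| = 1.8
|H(j1.8)| = 56.7 / (23.07 × 1.8) = 1.3654
20 log₁₀(1.3654) = 2.705 dB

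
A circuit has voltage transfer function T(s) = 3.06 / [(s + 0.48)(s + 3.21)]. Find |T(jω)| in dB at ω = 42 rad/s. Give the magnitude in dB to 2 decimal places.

-55.24 dB

|j42 + 0.48| = √(42² + 0.48²) = 42
|j42 + 3.21| = √(42² + 3.21²) = 42.12
|T(j42)| = 3.06 / (42 × 42.12) = 0.0017295
20 log₁₀(0.0017295) = -55.241 dB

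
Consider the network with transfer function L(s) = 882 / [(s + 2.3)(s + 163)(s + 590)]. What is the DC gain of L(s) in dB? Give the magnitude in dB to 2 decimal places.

-47.99 dB

L(0) = 882 / (2.3 × 163 × 590) = 0.0039875
20 log₁₀(0.0039875) = -47.986 dB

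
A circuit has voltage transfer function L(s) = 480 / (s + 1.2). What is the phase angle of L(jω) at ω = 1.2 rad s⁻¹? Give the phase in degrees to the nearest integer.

-45°

∠(j1.2 + 1.2) = arctan(1.2/1.2) = 45.00°
∠L(j1.2) = −45.00° = -45.00°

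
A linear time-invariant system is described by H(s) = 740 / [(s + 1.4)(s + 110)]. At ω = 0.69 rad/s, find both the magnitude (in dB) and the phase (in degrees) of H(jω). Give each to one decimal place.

|j0.69 + 1.4| = √(0.69² + 1.4²) = 1.561
|j0.69 + 110| = √(0.69² + 110²) = 110
|H(j0.69)| = 740 / (1.561 × 110) = 4.3101
20 log₁₀(4.3101) = 12.69 dB
∠(j0.69 + 1.4) = arctan(0.69/1.4) = 26.24°
∠(j0.69 + 110) = arctan(0.69/110) = 0.36°
∠H(j0.69) = − (26.24° + 0.36°) = -26.60°

|H| = 12.7 dB, ∠H = -26.6°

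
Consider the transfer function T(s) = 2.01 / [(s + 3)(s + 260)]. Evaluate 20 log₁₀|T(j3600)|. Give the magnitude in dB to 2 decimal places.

-136.21 dB

|j3600 + 3| = √(3600² + 3²) = 3600
|j3600 + 260| = √(3600² + 260²) = 3609
|T(j3600)| = 2.01 / (3600 × 3609) = 1.5469e-07
20 log₁₀(1.5469e-07) = -136.211 dB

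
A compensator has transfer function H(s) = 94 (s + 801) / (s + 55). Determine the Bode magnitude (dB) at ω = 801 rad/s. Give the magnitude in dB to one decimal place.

|j801 + 801| = √(801² + 801²) = 1133
|j801 + 55| = √(801² + 55²) = 802.9
|H(j801)| = 94 × 1133 / 802.9 = 132.62
20 log₁₀(132.62) = 42.45 dB

42.5 dB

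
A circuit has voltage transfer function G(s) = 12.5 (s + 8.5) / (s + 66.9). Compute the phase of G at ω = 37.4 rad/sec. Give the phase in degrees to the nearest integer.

∠(j37.4 + 8.5) = arctan(37.4/8.5) = 77.20°
∠(j37.4 + 66.9) = arctan(37.4/66.9) = 29.21°
∠G(j37.4) = 77.20° − 29.21° = 47.99°

48°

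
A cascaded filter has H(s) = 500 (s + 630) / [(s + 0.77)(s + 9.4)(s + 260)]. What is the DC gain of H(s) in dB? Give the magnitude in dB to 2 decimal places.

44.47 dB

H(0) = 500 × 630 / (0.77 × 9.4 × 260) = 167.39
20 log₁₀(167.39) = 44.474 dB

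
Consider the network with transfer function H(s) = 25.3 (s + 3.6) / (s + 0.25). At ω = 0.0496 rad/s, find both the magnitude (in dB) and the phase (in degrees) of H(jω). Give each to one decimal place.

|j0.0496 + 3.6| = √(0.0496² + 3.6²) = 3.6
|j0.0496 + 0.25| = √(0.0496² + 0.25²) = 0.2549
|H(j0.0496)| = 25.3 × 3.6 / 0.2549 = 357.39
20 log₁₀(357.39) = 51.06 dB
∠(j0.0496 + 3.6) = arctan(0.0496/3.6) = 0.79°
∠(j0.0496 + 0.25) = arctan(0.0496/0.25) = 11.22°
∠H(j0.0496) = 0.79° − 11.22° = -10.43°

|H| = 51.1 dB, ∠H = -10.4 deg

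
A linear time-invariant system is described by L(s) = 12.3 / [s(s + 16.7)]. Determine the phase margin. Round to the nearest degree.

87°

Gain crossover: |L(jω)| = 1 at ω ≈ 0.736 rad s⁻¹.
∠L(j0.736) = −90° − arctan(0.736/16.7) ≈ -92.52°
PM = 180° + (-92.52°) = 87.48°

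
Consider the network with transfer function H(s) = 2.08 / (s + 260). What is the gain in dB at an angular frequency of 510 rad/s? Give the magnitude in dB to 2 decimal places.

|j510 + 260| = √(510² + 260²) = 572.5
|H(j510)| = 2.08 / 572.5 = 0.0036335
20 log₁₀(0.0036335) = -48.793 dB

-48.79 dB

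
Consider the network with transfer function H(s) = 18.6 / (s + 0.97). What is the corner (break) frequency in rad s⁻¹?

The single real pole at s = −0.97 gives a corner at ω = 0.97 rad s⁻¹.

0.97 rad s⁻¹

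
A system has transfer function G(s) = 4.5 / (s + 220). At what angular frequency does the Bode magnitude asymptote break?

220 rad/sec

The single real pole at s = −220 gives a corner at ω = 220 rad/sec.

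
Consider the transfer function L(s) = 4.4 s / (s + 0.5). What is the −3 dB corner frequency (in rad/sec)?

For a single-pole high-pass, the −3 dB point is at the pole: ω = 0.5 rad/sec.

0.5 rad/sec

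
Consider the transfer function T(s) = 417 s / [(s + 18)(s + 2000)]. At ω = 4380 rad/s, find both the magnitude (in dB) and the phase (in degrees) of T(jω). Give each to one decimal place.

|j4380| = 4380
|j4380 + 18| = √(4380² + 18²) = 4380
|j4380 + 2000| = √(4380² + 2000²) = 4815
|T(j4380)| = 417 × 4380 / (4380 × 4815) = 0.086603
20 log₁₀(0.086603) = -21.25 dB
∠(j4380) = 90.00°
∠(j4380 + 18) = arctan(4380/18) = 89.76°
∠(j4380 + 2000) = arctan(4380/2000) = 65.46°
∠T(j4380) = 90.00° − (89.76° + 65.46°) = -65.22°

|T| = -21.2 dB, ∠T = -65.2°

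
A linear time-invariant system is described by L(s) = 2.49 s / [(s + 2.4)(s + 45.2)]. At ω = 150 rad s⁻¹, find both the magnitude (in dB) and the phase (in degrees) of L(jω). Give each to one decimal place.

|j150| = 150
|j150 + 2.4| = √(150² + 2.4²) = 150
|j150 + 45.2| = √(150² + 45.2²) = 156.7
|L(j150)| = 2.49 × 150 / (150 × 156.7) = 0.015892
20 log₁₀(0.015892) = -35.98 dB
∠(j150) = 90.00°
∠(j150 + 2.4) = arctan(150/2.4) = 89.08°
∠(j150 + 45.2) = arctan(150/45.2) = 73.23°
∠L(j150) = 90.00° − (89.08° + 73.23°) = -72.31°

|L| = -36.0 dB, ∠L = -72.3°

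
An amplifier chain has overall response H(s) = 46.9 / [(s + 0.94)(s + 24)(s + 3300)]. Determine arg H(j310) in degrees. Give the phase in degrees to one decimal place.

∠(j310 + 0.94) = arctan(310/0.94) = 89.83°
∠(j310 + 24) = arctan(310/24) = 85.57°
∠(j310 + 3300) = arctan(310/3300) = 5.37°
∠H(j310) = − (89.83° + 85.57° + 5.37°) = -180.77°

-180.8°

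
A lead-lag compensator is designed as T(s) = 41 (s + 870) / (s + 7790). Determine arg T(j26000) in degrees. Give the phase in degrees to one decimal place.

14.8 deg

∠(j26000 + 870) = arctan(26000/870) = 88.08°
∠(j26000 + 7790) = arctan(26000/7790) = 73.32°
∠T(j26000) = 88.08° − 73.32° = 14.76°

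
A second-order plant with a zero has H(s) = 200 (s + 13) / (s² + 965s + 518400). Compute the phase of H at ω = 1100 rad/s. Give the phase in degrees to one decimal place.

-33.8°

∠(j1100 + 13) = arctan(1100/13) = 89.32°
∠[(j1100)² + 965(j1100) + 518400] = ∠[-6.916e+05 + j1.0615e+06] = 123.09°
∠H(j1100) = 89.32° − 123.09° = -33.76°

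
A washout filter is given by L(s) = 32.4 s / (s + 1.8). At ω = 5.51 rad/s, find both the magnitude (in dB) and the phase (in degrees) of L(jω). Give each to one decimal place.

|L| = 29.8 dB, ∠L = 18.1 deg

|j5.51| = 5.51
|j5.51 + 1.8| = √(5.51² + 1.8²) = 5.797
|L(j5.51)| = 32.4 × 5.51 / 5.797 = 30.798
20 log₁₀(30.798) = 29.77 dB
∠(j5.51) = 90.00°
∠(j5.51 + 1.8) = arctan(5.51/1.8) = 71.91°
∠L(j5.51) = 90.00° − 71.91° = 18.09°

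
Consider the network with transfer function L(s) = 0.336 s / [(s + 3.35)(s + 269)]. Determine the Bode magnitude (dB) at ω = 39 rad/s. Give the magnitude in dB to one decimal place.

-58.2 dB

|j39| = 39
|j39 + 3.35| = √(39² + 3.35²) = 39.14
|j39 + 269| = √(39² + 269²) = 271.8
|L(j39)| = 0.336 × 39 / (39.14 × 271.8) = 0.0012316
20 log₁₀(0.0012316) = -58.19 dB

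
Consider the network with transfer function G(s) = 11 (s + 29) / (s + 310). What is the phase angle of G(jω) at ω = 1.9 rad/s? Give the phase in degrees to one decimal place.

∠(j1.9 + 29) = arctan(1.9/29) = 3.75°
∠(j1.9 + 310) = arctan(1.9/310) = 0.35°
∠G(j1.9) = 3.75° − 0.35° = 3.40°

3.4 deg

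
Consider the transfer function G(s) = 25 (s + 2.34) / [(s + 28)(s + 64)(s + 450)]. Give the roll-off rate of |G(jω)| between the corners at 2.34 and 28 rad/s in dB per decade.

20 dB/decade

In this band the factors already past their corner are: zero at 2.34; net slope = 20 dB/decade.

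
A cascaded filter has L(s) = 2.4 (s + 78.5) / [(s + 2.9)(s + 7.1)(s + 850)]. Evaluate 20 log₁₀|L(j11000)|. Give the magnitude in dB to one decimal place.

-154.1 dB

|j11000 + 78.5| = √(11000² + 78.5²) = 1.1e+04
|j11000 + 2.9| = √(11000² + 2.9²) = 1.1e+04
|j11000 + 7.1| = √(11000² + 7.1²) = 1.1e+04
|j11000 + 850| = √(11000² + 850²) = 1.103e+04
|L(j11000)| = 2.4 × 1.1e+04 / (1.1e+04 × 1.1e+04 × 1.103e+04) = 1.9776e-08
20 log₁₀(1.9776e-08) = -154.08 dB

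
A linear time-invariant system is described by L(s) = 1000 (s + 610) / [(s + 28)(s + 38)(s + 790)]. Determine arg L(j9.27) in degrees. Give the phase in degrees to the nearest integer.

-32°

∠(j9.27 + 610) = arctan(9.27/610) = 0.87°
∠(j9.27 + 28) = arctan(9.27/28) = 18.32°
∠(j9.27 + 38) = arctan(9.27/38) = 13.71°
∠(j9.27 + 790) = arctan(9.27/790) = 0.67°
∠L(j9.27) = 0.87° − (18.32° + 13.71° + 0.67°) = -31.83°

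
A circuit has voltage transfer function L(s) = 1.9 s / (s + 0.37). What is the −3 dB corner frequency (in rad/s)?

For a single-pole high-pass, the −3 dB point is at the pole: ω = 0.37 rad/s.

0.37 rad/s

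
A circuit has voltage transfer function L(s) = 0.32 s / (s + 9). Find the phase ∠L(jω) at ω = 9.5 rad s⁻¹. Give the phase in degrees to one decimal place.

43.5 deg

∠(j9.5) = 90.00°
∠(j9.5 + 9) = arctan(9.5/9) = 46.55°
∠L(j9.5) = 90.00° − 46.55° = 43.45°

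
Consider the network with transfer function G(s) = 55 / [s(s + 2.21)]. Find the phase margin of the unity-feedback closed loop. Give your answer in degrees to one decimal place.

Gain crossover: |G(jω)| = 1 at ω ≈ 7.25 rad s⁻¹.
∠G(j7.25) = −90° − arctan(7.25/2.21) ≈ -163.05°
PM = 180° + (-163.05°) = 16.95°

16.9°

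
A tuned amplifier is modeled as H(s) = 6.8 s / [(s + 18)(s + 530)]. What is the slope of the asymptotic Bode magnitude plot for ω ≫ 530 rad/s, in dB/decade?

-20 dB/decade

With 1 zero and 2 poles, the high-frequency asymptotic slope is 20 × (1 − 2) = -20 dB/decade.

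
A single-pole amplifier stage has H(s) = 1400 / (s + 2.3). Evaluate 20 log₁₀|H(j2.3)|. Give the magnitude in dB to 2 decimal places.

|j2.3 + 2.3| = √(2.3² + 2.3²) = 3.253
|H(j2.3)| = 1400 / 3.253 = 430.41
20 log₁₀(430.41) = 52.678 dB

52.68 dB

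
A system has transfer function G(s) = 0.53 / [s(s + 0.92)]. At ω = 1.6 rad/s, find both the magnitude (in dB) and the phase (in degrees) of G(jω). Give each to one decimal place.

|G| = -14.9 dB, ∠G = -150.1°

|j1.6 + 0.92| = √(1.6² + 0.92²) = 1.846
|j1.6| = 1.6
|G(j1.6)| = 0.53 / (1.846 × 1.6) = 0.17948
20 log₁₀(0.17948) = -14.92 dB
∠(j1.6 + 0.92) = arctan(1.6/0.92) = 60.10°
∠(j1.6) = 90.00°
∠G(j1.6) = − (60.10° + 90.00°) = -150.10°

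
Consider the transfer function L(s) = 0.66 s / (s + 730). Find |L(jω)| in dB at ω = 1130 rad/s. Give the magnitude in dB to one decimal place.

-5.1 dB

|j1130| = 1130
|j1130 + 730| = √(1130² + 730²) = 1345
|L(j1130)| = 0.66 × 1130 / 1345 = 0.55438
20 log₁₀(0.55438) = -5.12 dB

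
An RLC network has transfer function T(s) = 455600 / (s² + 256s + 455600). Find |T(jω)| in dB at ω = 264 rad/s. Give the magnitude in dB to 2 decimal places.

1.31 dB

|(j264)² + 256(j264) + 455600| = |3.859e+05 + j67584| = 3.918e+05
|T(j264)| = 455600 / 3.918e+05 = 1.1629
20 log₁₀(1.1629) = 1.311 dB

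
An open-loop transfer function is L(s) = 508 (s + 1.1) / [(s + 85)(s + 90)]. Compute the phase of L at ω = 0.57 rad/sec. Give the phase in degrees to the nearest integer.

∠(j0.57 + 1.1) = arctan(0.57/1.1) = 27.39°
∠(j0.57 + 85) = arctan(0.57/85) = 0.38°
∠(j0.57 + 90) = arctan(0.57/90) = 0.36°
∠L(j0.57) = 27.39° − (0.38° + 0.36°) = 26.65°

27 deg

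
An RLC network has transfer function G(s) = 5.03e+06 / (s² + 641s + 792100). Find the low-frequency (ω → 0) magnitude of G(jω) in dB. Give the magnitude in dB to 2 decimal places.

G(0) = 5.03e+06 / 792100 = 6.3502
20 log₁₀(6.3502) = 16.056 dB

16.06 dB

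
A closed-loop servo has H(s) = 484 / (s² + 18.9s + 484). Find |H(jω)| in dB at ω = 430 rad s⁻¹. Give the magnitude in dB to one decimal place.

|(j430)² + 18.9(j430) + 484| = |-1.8442e+05 + j8127| = 1.846e+05
|H(j430)| = 484 / 1.846e+05 = 0.002622
20 log₁₀(0.002622) = -51.63 dB

-51.6 dB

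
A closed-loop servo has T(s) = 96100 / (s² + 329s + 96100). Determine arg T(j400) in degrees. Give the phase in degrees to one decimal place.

-115.9°

∠[(j400)² + 329(j400) + 96100] = ∠[-63900 + j1.316e+05] = 115.90°
∠T(j400) = −115.90° = -115.90°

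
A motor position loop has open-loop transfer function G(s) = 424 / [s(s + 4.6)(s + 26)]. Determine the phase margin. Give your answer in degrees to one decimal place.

Gain crossover: |G(jω)| = 1 at ω ≈ 2.96 rad/s.
∠G(j2.96) = −90° − arctan(2.96/4.6) − arctan(2.96/26) ≈ -129.27°
PM = 180° + (-129.27°) = 50.73°

50.7°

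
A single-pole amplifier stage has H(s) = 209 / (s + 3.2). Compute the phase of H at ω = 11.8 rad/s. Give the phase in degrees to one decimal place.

∠(j11.8 + 3.2) = arctan(11.8/3.2) = 74.83°
∠H(j11.8) = −74.83° = -74.83°

-74.8°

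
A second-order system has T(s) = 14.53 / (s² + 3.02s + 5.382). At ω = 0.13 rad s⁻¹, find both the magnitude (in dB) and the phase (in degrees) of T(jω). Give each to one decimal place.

|(j0.13)² + 3.02(j0.13) + 5.382| = |5.3651 + j0.3926| = 5.379
|T(j0.13)| = 14.53 / 5.379 = 2.701
20 log₁₀(2.701) = 8.63 dB
∠[(j0.13)² + 3.02(j0.13) + 5.382] = ∠[5.3651 + j0.3926] = 4.19°
∠T(j0.13) = −4.19° = -4.19°

|T| = 8.6 dB, ∠T = -4.2 deg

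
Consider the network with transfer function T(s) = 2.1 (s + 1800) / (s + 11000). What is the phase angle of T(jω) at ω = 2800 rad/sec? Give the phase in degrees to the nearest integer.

43 deg

∠(j2800 + 1800) = arctan(2800/1800) = 57.26°
∠(j2800 + 11000) = arctan(2800/11000) = 14.28°
∠T(j2800) = 57.26° − 14.28° = 42.98°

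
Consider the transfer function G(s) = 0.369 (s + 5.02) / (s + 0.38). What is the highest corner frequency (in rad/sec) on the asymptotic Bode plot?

5.02 rad/sec

Break frequencies occur at each pole and zero magnitude: 0.38 rad/sec, 5.02 rad/sec.
The highest is 5.02 rad/sec.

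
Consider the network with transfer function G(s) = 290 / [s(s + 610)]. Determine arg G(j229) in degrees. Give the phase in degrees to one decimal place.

∠(j229 + 610) = arctan(229/610) = 20.58°
∠(j229) = 90.00°
∠G(j229) = − (20.58° + 90.00°) = -110.58°

-110.6°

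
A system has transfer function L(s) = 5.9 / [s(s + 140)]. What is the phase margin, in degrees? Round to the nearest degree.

Gain crossover: |L(jω)| = 1 at ω ≈ 0.0421 rad/s.
∠L(j0.0421) = −90° − arctan(0.0421/140) ≈ -90.02°
PM = 180° + (-90.02°) = 89.98°

90°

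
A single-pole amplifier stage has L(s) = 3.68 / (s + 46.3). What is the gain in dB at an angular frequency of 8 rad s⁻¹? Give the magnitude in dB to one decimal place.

-22.1 dB

|j8 + 46.3| = √(8² + 46.3²) = 46.99
|L(j8)| = 3.68 / 46.99 = 0.078321
20 log₁₀(0.078321) = -22.12 dB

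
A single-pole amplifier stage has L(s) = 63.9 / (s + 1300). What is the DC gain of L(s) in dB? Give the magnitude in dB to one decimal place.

-26.2 dB

L(0) = 63.9 / 1300 = 0.049154
20 log₁₀(0.049154) = -26.17 dB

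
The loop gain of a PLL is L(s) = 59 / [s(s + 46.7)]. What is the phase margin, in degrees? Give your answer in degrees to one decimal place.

Gain crossover: |L(jω)| = 1 at ω ≈ 1.26 rad/s.
∠L(j1.26) = −90° − arctan(1.26/46.7) ≈ -91.55°
PM = 180° + (-91.55°) = 88.45°

88.5°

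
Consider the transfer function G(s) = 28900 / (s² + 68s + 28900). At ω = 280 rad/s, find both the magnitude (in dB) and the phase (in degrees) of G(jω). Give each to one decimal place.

|(j280)² + 68(j280) + 28900| = |-49500 + j19040| = 5.304e+04
|G(j280)| = 28900 / 5.304e+04 = 0.54492
20 log₁₀(0.54492) = -5.27 dB
∠[(j280)² + 68(j280) + 28900] = ∠[-49500 + j19040] = 158.96°
∠G(j280) = −158.96° = -158.96°

|G| = -5.3 dB, ∠G = -159.0°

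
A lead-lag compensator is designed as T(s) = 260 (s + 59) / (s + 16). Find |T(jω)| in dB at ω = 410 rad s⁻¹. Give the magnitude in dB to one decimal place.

|j410 + 59| = √(410² + 59²) = 414.2
|j410 + 16| = √(410² + 16²) = 410.3
|T(j410)| = 260 × 414.2 / 410.3 = 262.48
20 log₁₀(262.48) = 48.38 dB

48.4 dB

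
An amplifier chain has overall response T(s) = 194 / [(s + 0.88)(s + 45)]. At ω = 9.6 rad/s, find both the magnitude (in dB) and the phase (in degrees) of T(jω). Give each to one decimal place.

|T| = -7.2 dB, ∠T = -96.8 deg

|j9.6 + 0.88| = √(9.6² + 0.88²) = 9.64
|j9.6 + 45| = √(9.6² + 45²) = 46.01
|T(j9.6)| = 194 / (9.64 × 46.01) = 0.43736
20 log₁₀(0.43736) = -7.18 dB
∠(j9.6 + 0.88) = arctan(9.6/0.88) = 84.76°
∠(j9.6 + 45) = arctan(9.6/45) = 12.04°
∠T(j9.6) = − (84.76° + 12.04°) = -96.81°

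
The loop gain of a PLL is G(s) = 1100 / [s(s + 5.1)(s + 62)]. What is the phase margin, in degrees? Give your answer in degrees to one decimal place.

Gain crossover: |G(jω)| = 1 at ω ≈ 3 rad/s.
∠G(j3) = −90° − arctan(3/5.1) − arctan(3/62) ≈ -123.20°
PM = 180° + (-123.20°) = 56.80°

56.8°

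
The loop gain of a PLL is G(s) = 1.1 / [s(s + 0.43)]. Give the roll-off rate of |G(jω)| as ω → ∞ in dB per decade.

With 0 zeros and 2 poles, the high-frequency asymptotic slope is 20 × (0 − 2) = -40 dB/decade.

-40 dB/decade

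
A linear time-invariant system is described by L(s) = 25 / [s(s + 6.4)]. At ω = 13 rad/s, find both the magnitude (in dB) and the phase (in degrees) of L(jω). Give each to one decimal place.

|j13 + 6.4| = √(13² + 6.4²) = 14.49
|j13| = 13
|L(j13)| = 25 / (14.49 × 13) = 0.13272
20 log₁₀(0.13272) = -17.54 dB
∠(j13 + 6.4) = arctan(13/6.4) = 63.79°
∠(j13) = 90.00°
∠L(j13) = − (63.79° + 90.00°) = -153.79°

|L| = -17.5 dB, ∠L = -153.8°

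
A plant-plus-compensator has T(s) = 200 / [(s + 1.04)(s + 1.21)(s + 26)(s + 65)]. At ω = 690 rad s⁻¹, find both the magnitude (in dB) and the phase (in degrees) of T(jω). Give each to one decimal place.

|j690 + 1.04| = √(690² + 1.04²) = 690
|j690 + 1.21| = √(690² + 1.21²) = 690
|j690 + 26| = √(690² + 26²) = 690.5
|j690 + 65| = √(690² + 65²) = 693.1
|T(j690)| = 200 / (690 × 690 × 690.5 × 693.1) = 8.7782e-10
20 log₁₀(8.7782e-10) = -181.13 dB
∠(j690 + 1.04) = arctan(690/1.04) = 89.91°
∠(j690 + 1.21) = arctan(690/1.21) = 89.90°
∠(j690 + 26) = arctan(690/26) = 87.84°
∠(j690 + 65) = arctan(690/65) = 84.62°
∠T(j690) = − (89.91° + 89.90° + 87.84° + 84.62°) = -352.27°

|T| = -181.1 dB, ∠T = -352.3°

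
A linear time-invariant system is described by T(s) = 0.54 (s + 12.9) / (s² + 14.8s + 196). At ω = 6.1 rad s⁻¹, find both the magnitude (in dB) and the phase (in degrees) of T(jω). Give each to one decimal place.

|j6.1 + 12.9| = √(6.1² + 12.9²) = 14.27
|(j6.1)² + 14.8(j6.1) + 196| = |158.79 + j90.28| = 182.7
|T(j6.1)| = 0.54 × 14.27 / 182.7 = 0.042185
20 log₁₀(0.042185) = -27.50 dB
∠(j6.1 + 12.9) = arctan(6.1/12.9) = 25.31°
∠[(j6.1)² + 14.8(j6.1) + 196] = ∠[158.79 + j90.28] = 29.62°
∠T(j6.1) = 25.31° − 29.62° = -4.31°

|T| = -27.5 dB, ∠T = -4.3°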